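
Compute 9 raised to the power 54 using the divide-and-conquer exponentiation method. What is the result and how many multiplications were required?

Computing 9^54 by squaring (build up from 9^1; each line after the first costs one multiplication):

9^1 = 9
9^2 = (9^1)^2 = 9^2 = 81
9^3 = 9 * 9^2 = 9 * 81 = 729
9^6 = (9^3)^2 = 729^2 = 531441
9^12 = (9^6)^2 = 531441^2 = 282429536481
9^13 = 9 * 9^12 = 9 * 282429536481 = 2541865828329
9^26 = (9^13)^2 = 2541865828329^2 = 6461081889226673298932241
9^27 = 9 * 9^26 = 9 * 6461081889226673298932241 = 58149737003040059690390169
9^54 = (9^27)^2 = 58149737003040059690390169^2 = 3381391913522726342930221472392241170198527451848561

Result: 3381391913522726342930221472392241170198527451848561
Multiplications needed: 8 (8 lines after 9^1)

9^54 = 3381391913522726342930221472392241170198527451848561. Using exponentiation by squaring, this requires 8 multiplications. The key idea: if the exponent is even, square the half-power; if odd, multiply by the base once.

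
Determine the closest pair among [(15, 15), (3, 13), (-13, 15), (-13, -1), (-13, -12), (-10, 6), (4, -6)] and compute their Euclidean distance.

Computing all pairwise distances among 7 points:

d((15, 15), (3, 13)) = 12.1655
d((15, 15), (-13, 15)) = 28.0
d((15, 15), (-13, -1)) = 32.249
d((15, 15), (-13, -12)) = 38.8973
d((15, 15), (-10, 6)) = 26.5707
d((15, 15), (4, -6)) = 23.7065
d((3, 13), (-13, 15)) = 16.1245
d((3, 13), (-13, -1)) = 21.2603
d((3, 13), (-13, -12)) = 29.6816
d((3, 13), (-10, 6)) = 14.7648
d((3, 13), (4, -6)) = 19.0263
d((-13, 15), (-13, -1)) = 16.0
d((-13, 15), (-13, -12)) = 27.0
d((-13, 15), (-10, 6)) = 9.4868
d((-13, 15), (4, -6)) = 27.0185
d((-13, -1), (-13, -12)) = 11.0
d((-13, -1), (-10, 6)) = 7.6158 <-- minimum
d((-13, -1), (4, -6)) = 17.72
d((-13, -12), (-10, 6)) = 18.2483
d((-13, -12), (4, -6)) = 18.0278
d((-10, 6), (4, -6)) = 18.4391

Closest pair: (-13, -1) and (-10, 6) with distance 7.6158

The closest pair is (-13, -1) and (-10, 6) with Euclidean distance 7.6158. For 7 points, brute-force pairwise comparison is shown above. For large n, the divide-and-conquer algorithm (sort by x, recurse on halves, check the dividing strip) achieves O(n log n).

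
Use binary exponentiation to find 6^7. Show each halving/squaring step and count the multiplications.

Computing 6^7 by squaring (build up from 6^1; each line after the first costs one multiplication):

6^1 = 6
6^2 = (6^1)^2 = 6^2 = 36
6^3 = 6 * 6^2 = 6 * 36 = 216
6^6 = (6^3)^2 = 216^2 = 46656
6^7 = 6 * 6^6 = 6 * 46656 = 279936

Result: 279936
Multiplications needed: 4 (4 lines after 6^1)

6^7 = 279936. Using exponentiation by squaring, this requires 4 multiplications. The key idea: if the exponent is even, square the half-power; if odd, multiply by the base once.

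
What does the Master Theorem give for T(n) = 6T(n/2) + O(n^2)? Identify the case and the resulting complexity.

Master Theorem for T(n) = 6T(n/2) + O(n^2):

a = 6, b = 2, c = 2
log_b(a) = log_2(6) = 2.5850

Case 1: c = 2 < log_2(6) = 2.5850
T(n) = O(n^(log_2 6))

For T(n) = 6T(n/2) + O(n^2): log_2(6) = 2.5850. This is Case 1 of the Master Theorem (c < log_b(a), work dominated by leaves), giving O(n^(log_2 6)).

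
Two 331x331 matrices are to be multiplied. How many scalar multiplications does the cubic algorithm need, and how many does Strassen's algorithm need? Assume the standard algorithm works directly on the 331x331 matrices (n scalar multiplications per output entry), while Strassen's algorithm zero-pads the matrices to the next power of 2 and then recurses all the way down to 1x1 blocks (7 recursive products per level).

Matrix multiplication for 331x331 matrices:

Strassen's algorithm requires power-of-2 dimensions. Pad 331x331 to 512x512 (next power of 2).

Standard algorithm: 331^3 = 36264691 multiplications
Strassen's algorithm: 7^(log2(512)) = 7^9 = 40353607 multiplications
Difference: 36264691 - 40353607 = -4088916 (Strassen uses MORE here due to padding overhead — for small or just-over-power-of-2 n, padding can outweigh the per-level savings)

Standard: 36264691 multiplications (331^3). Strassen: 40353607 multiplications (7^9, after padding to 512x512). Strassen reduces 8 recursive multiplications to 7 at each level.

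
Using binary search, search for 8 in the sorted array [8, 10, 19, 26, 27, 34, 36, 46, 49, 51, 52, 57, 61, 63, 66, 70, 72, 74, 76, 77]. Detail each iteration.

Binary search for 8 in [8, 10, 19, 26, 27, 34, 36, 46, 49, 51, 52, 57, 61, 63, 66, 70, 72, 74, 76, 77]:

lo=0, hi=19, mid=9, arr[mid]=51 -> 51 > 8, search left half
lo=0, hi=8, mid=4, arr[mid]=27 -> 27 > 8, search left half
lo=0, hi=3, mid=1, arr[mid]=10 -> 10 > 8, search left half
lo=0, hi=0, mid=0, arr[mid]=8 -> Found target at index 0!

Binary search finds 8 at index 0 after 4 comparisons. The search repeatedly halves the search space by comparing with the middle element.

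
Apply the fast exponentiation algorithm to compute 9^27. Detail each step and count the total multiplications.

Computing 9^27 by squaring (build up from 9^1; each line after the first costs one multiplication):

9^1 = 9
9^2 = (9^1)^2 = 9^2 = 81
9^3 = 9 * 9^2 = 9 * 81 = 729
9^6 = (9^3)^2 = 729^2 = 531441
9^12 = (9^6)^2 = 531441^2 = 282429536481
9^13 = 9 * 9^12 = 9 * 282429536481 = 2541865828329
9^26 = (9^13)^2 = 2541865828329^2 = 6461081889226673298932241
9^27 = 9 * 9^26 = 9 * 6461081889226673298932241 = 58149737003040059690390169

Result: 58149737003040059690390169
Multiplications needed: 7 (7 lines after 9^1)

9^27 = 58149737003040059690390169. Using exponentiation by squaring, this requires 7 multiplications. The key idea: if the exponent is even, square the half-power; if odd, multiply by the base once.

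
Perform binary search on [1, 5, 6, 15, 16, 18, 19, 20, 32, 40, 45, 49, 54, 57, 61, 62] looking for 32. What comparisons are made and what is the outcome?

Binary search for 32 in [1, 5, 6, 15, 16, 18, 19, 20, 32, 40, 45, 49, 54, 57, 61, 62]:

lo=0, hi=15, mid=7, arr[mid]=20 -> 20 < 32, search right half
lo=8, hi=15, mid=11, arr[mid]=49 -> 49 > 32, search left half
lo=8, hi=10, mid=9, arr[mid]=40 -> 40 > 32, search left half
lo=8, hi=8, mid=8, arr[mid]=32 -> Found target at index 8!

Binary search finds 32 at index 8 after 4 comparisons. The search repeatedly halves the search space by comparing with the middle element.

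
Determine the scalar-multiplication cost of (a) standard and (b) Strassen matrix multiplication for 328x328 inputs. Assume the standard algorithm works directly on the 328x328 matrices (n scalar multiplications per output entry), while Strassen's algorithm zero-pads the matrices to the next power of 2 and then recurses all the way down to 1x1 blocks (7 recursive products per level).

Matrix multiplication for 328x328 matrices:

Strassen's algorithm requires power-of-2 dimensions. Pad 328x328 to 512x512 (next power of 2).

Standard algorithm: 328^3 = 35287552 multiplications
Strassen's algorithm: 7^(log2(512)) = 7^9 = 40353607 multiplications
Difference: 35287552 - 40353607 = -5066055 (Strassen uses MORE here due to padding overhead — for small or just-over-power-of-2 n, padding can outweigh the per-level savings)

Standard: 35287552 multiplications (328^3). Strassen: 40353607 multiplications (7^9, after padding to 512x512). Strassen reduces 8 recursive multiplications to 7 at each level.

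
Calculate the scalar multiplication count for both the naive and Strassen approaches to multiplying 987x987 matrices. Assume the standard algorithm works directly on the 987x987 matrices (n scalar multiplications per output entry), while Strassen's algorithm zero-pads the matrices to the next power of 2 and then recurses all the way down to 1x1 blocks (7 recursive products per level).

Matrix multiplication for 987x987 matrices:

Strassen's algorithm requires power-of-2 dimensions. Pad 987x987 to 1024x1024 (next power of 2).

Standard algorithm: 987^3 = 961504803 multiplications
Strassen's algorithm: 7^(log2(1024)) = 7^10 = 282475249 multiplications
Savings: 961504803 - 282475249 = 679029554 multiplications

Standard: 961504803 multiplications (987^3). Strassen: 282475249 multiplications (7^10, after padding to 1024x1024). Strassen reduces 8 recursive multiplications to 7 at each level.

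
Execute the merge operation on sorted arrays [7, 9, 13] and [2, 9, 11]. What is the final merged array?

Merging process:

Compare 7 vs 2: take 2 from right. Merged: [2]
Compare 7 vs 9: take 7 from left. Merged: [2, 7]
Compare 9 vs 9: take 9 from left. Merged: [2, 7, 9]
Compare 13 vs 9: take 9 from right. Merged: [2, 7, 9, 9]
Compare 13 vs 11: take 11 from right. Merged: [2, 7, 9, 9, 11]
Append remaining from left: [13]. Merged: [2, 7, 9, 9, 11, 13]

Final merged array: [2, 7, 9, 9, 11, 13]
Total comparisons: 5

The merged array is [2, 7, 9, 9, 11, 13], requiring 5 comparisons. The merge step runs in O(n) time where n is the total number of elements.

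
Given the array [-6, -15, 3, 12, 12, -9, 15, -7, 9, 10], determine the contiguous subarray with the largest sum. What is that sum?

Using Kadane's algorithm on [-6, -15, 3, 12, 12, -9, 15, -7, 9, 10]:

Scanning through the array:
Position 1 (value -15): max_ending_here = -15, max_so_far = -6
Position 2 (value 3): max_ending_here = 3, max_so_far = 3
Position 3 (value 12): max_ending_here = 15, max_so_far = 15
Position 4 (value 12): max_ending_here = 27, max_so_far = 27
Position 5 (value -9): max_ending_here = 18, max_so_far = 27
Position 6 (value 15): max_ending_here = 33, max_so_far = 33
Position 7 (value -7): max_ending_here = 26, max_so_far = 33
Position 8 (value 9): max_ending_here = 35, max_so_far = 35
Position 9 (value 10): max_ending_here = 45, max_so_far = 45

Maximum subarray: [3, 12, 12, -9, 15, -7, 9, 10]
Maximum sum: 45

The maximum subarray is [3, 12, 12, -9, 15, -7, 9, 10] with sum 45. This subarray runs from index 2 to index 9.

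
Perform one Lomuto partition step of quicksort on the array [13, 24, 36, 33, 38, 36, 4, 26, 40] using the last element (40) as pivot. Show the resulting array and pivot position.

Lomuto partition with pivot = 40:

Initial array: [13, 24, 36, 33, 38, 36, 4, 26, 40]

arr[0]=13 <= 40: swap with position 0, array becomes [13, 24, 36, 33, 38, 36, 4, 26, 40]
arr[1]=24 <= 40: swap with position 1, array becomes [13, 24, 36, 33, 38, 36, 4, 26, 40]
arr[2]=36 <= 40: swap with position 2, array becomes [13, 24, 36, 33, 38, 36, 4, 26, 40]
arr[3]=33 <= 40: swap with position 3, array becomes [13, 24, 36, 33, 38, 36, 4, 26, 40]
arr[4]=38 <= 40: swap with position 4, array becomes [13, 24, 36, 33, 38, 36, 4, 26, 40]
arr[5]=36 <= 40: swap with position 5, array becomes [13, 24, 36, 33, 38, 36, 4, 26, 40]
arr[6]=4 <= 40: swap with position 6, array becomes [13, 24, 36, 33, 38, 36, 4, 26, 40]
arr[7]=26 <= 40: swap with position 7, array becomes [13, 24, 36, 33, 38, 36, 4, 26, 40]

Place pivot at position 8: [13, 24, 36, 33, 38, 36, 4, 26, 40]
Pivot position: 8

After partitioning with pivot 40, the array becomes [13, 24, 36, 33, 38, 36, 4, 26, 40]. The pivot is placed at index 8. All elements to the left of the pivot are <= 40, and all elements to the right are > 40.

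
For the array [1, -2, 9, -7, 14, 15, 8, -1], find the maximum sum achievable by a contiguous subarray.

Using Kadane's algorithm on [1, -2, 9, -7, 14, 15, 8, -1]:

Scanning through the array:
Position 1 (value -2): max_ending_here = -1, max_so_far = 1
Position 2 (value 9): max_ending_here = 9, max_so_far = 9
Position 3 (value -7): max_ending_here = 2, max_so_far = 9
Position 4 (value 14): max_ending_here = 16, max_so_far = 16
Position 5 (value 15): max_ending_here = 31, max_so_far = 31
Position 6 (value 8): max_ending_here = 39, max_so_far = 39
Position 7 (value -1): max_ending_here = 38, max_so_far = 39

Maximum subarray: [9, -7, 14, 15, 8]
Maximum sum: 39

The maximum subarray is [9, -7, 14, 15, 8] with sum 39. This subarray runs from index 2 to index 6.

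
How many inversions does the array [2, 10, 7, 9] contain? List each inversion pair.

Finding inversions in [2, 10, 7, 9]:

(1, 2): arr[1]=10 > arr[2]=7
(1, 3): arr[1]=10 > arr[3]=9

Total inversions: 2

The array has 2 inversion(s): (1,2), (1,3). Each pair (i,j) satisfies i < j and arr[i] > arr[j].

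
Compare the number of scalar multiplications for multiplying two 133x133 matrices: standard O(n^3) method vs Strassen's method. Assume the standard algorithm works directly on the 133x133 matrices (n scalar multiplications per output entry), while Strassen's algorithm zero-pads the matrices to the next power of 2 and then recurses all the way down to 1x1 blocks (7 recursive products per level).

Matrix multiplication for 133x133 matrices:

Strassen's algorithm requires power-of-2 dimensions. Pad 133x133 to 256x256 (next power of 2).

Standard algorithm: 133^3 = 2352637 multiplications
Strassen's algorithm: 7^(log2(256)) = 7^8 = 5764801 multiplications
Difference: 2352637 - 5764801 = -3412164 (Strassen uses MORE here due to padding overhead — for small or just-over-power-of-2 n, padding can outweigh the per-level savings)

Standard: 2352637 multiplications (133^3). Strassen: 5764801 multiplications (7^8, after padding to 256x256). Strassen reduces 8 recursive multiplications to 7 at each level.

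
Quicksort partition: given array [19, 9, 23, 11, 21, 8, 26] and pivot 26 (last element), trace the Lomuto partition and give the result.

Lomuto partition with pivot = 26:

Initial array: [19, 9, 23, 11, 21, 8, 26]

arr[0]=19 <= 26: swap with position 0, array becomes [19, 9, 23, 11, 21, 8, 26]
arr[1]=9 <= 26: swap with position 1, array becomes [19, 9, 23, 11, 21, 8, 26]
arr[2]=23 <= 26: swap with position 2, array becomes [19, 9, 23, 11, 21, 8, 26]
arr[3]=11 <= 26: swap with position 3, array becomes [19, 9, 23, 11, 21, 8, 26]
arr[4]=21 <= 26: swap with position 4, array becomes [19, 9, 23, 11, 21, 8, 26]
arr[5]=8 <= 26: swap with position 5, array becomes [19, 9, 23, 11, 21, 8, 26]

Place pivot at position 6: [19, 9, 23, 11, 21, 8, 26]
Pivot position: 6

After partitioning with pivot 26, the array becomes [19, 9, 23, 11, 21, 8, 26]. The pivot is placed at index 6. All elements to the left of the pivot are <= 26, and all elements to the right are > 26.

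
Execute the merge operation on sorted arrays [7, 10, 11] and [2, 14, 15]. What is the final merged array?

Merging process:

Compare 7 vs 2: take 2 from right. Merged: [2]
Compare 7 vs 14: take 7 from left. Merged: [2, 7]
Compare 10 vs 14: take 10 from left. Merged: [2, 7, 10]
Compare 11 vs 14: take 11 from left. Merged: [2, 7, 10, 11]
Append remaining from right: [14, 15]. Merged: [2, 7, 10, 11, 14, 15]

Final merged array: [2, 7, 10, 11, 14, 15]
Total comparisons: 4

The merged array is [2, 7, 10, 11, 14, 15], requiring 4 comparisons. The merge step runs in O(n) time where n is the total number of elements.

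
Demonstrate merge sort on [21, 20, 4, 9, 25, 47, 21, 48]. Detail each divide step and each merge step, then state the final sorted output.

Merge sort trace:

Split: [21, 20, 4, 9, 25, 47, 21, 48] -> [21, 20, 4, 9] and [25, 47, 21, 48]
  Split: [21, 20, 4, 9] -> [21, 20] and [4, 9]
    Split: [21, 20] -> [21] and [20]
    Merge: [21] + [20] -> [20, 21]
    Split: [4, 9] -> [4] and [9]
    Merge: [4] + [9] -> [4, 9]
  Merge: [20, 21] + [4, 9] -> [4, 9, 20, 21]
  Split: [25, 47, 21, 48] -> [25, 47] and [21, 48]
    Split: [25, 47] -> [25] and [47]
    Merge: [25] + [47] -> [25, 47]
    Split: [21, 48] -> [21] and [48]
    Merge: [21] + [48] -> [21, 48]
  Merge: [25, 47] + [21, 48] -> [21, 25, 47, 48]
Merge: [4, 9, 20, 21] + [21, 25, 47, 48] -> [4, 9, 20, 21, 21, 25, 47, 48]

Final sorted array: [4, 9, 20, 21, 21, 25, 47, 48]

The merge sort proceeds by recursively splitting the array and merging sorted halves.
After all merges, the sorted array is [4, 9, 20, 21, 21, 25, 47, 48].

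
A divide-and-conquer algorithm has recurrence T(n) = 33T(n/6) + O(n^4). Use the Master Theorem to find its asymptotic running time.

Master Theorem for T(n) = 33T(n/6) + O(n^4):

a = 33, b = 6, c = 4
log_b(a) = log_6(33) = 1.9514

Case 3: c = 4 > log_6(33) = 1.9514
T(n) = O(n^4) = O(n^4)

For T(n) = 33T(n/6) + O(n^4): log_6(33) = 1.9514. This is Case 3 of the Master Theorem (c > log_b(a), work dominated by root), giving O(n^4).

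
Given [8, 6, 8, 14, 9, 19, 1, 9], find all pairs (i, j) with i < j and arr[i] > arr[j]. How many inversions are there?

Finding inversions in [8, 6, 8, 14, 9, 19, 1, 9]:

(0, 1): arr[0]=8 > arr[1]=6
(0, 6): arr[0]=8 > arr[6]=1
(1, 6): arr[1]=6 > arr[6]=1
(2, 6): arr[2]=8 > arr[6]=1
(3, 4): arr[3]=14 > arr[4]=9
(3, 6): arr[3]=14 > arr[6]=1
(3, 7): arr[3]=14 > arr[7]=9
(4, 6): arr[4]=9 > arr[6]=1
(5, 6): arr[5]=19 > arr[6]=1
(5, 7): arr[5]=19 > arr[7]=9

Total inversions: 10

The array has 10 inversion(s): (0,1), (0,6), (1,6), (2,6), (3,4), (3,6), (3,7), (4,6), (5,6), (5,7). Each pair (i,j) satisfies i < j and arr[i] > arr[j].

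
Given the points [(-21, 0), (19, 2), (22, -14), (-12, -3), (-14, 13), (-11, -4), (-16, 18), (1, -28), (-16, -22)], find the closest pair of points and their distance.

Computing all pairwise distances among 9 points:

d((-21, 0), (19, 2)) = 40.05
d((-21, 0), (22, -14)) = 45.2217
d((-21, 0), (-12, -3)) = 9.4868
d((-21, 0), (-14, 13)) = 14.7648
d((-21, 0), (-11, -4)) = 10.7703
d((-21, 0), (-16, 18)) = 18.6815
d((-21, 0), (1, -28)) = 35.609
d((-21, 0), (-16, -22)) = 22.561
d((19, 2), (22, -14)) = 16.2788
d((19, 2), (-12, -3)) = 31.4006
d((19, 2), (-14, 13)) = 34.7851
d((19, 2), (-11, -4)) = 30.5941
d((19, 2), (-16, 18)) = 38.4838
d((19, 2), (1, -28)) = 34.9857
d((19, 2), (-16, -22)) = 42.4382
d((22, -14), (-12, -3)) = 35.7351
d((22, -14), (-14, 13)) = 45.0
d((22, -14), (-11, -4)) = 34.4819
d((22, -14), (-16, 18)) = 49.679
d((22, -14), (1, -28)) = 25.2389
d((22, -14), (-16, -22)) = 38.833
d((-12, -3), (-14, 13)) = 16.1245
d((-12, -3), (-11, -4)) = 1.4142 <-- minimum
d((-12, -3), (-16, 18)) = 21.3776
d((-12, -3), (1, -28)) = 28.178
d((-12, -3), (-16, -22)) = 19.4165
d((-14, 13), (-11, -4)) = 17.2627
d((-14, 13), (-16, 18)) = 5.3852
d((-14, 13), (1, -28)) = 43.6578
d((-14, 13), (-16, -22)) = 35.0571
d((-11, -4), (-16, 18)) = 22.561
d((-11, -4), (1, -28)) = 26.8328
d((-11, -4), (-16, -22)) = 18.6815
d((-16, 18), (1, -28)) = 49.0408
d((-16, 18), (-16, -22)) = 40.0
d((1, -28), (-16, -22)) = 18.0278

Closest pair: (-12, -3) and (-11, -4) with distance 1.4142

The closest pair is (-12, -3) and (-11, -4) with Euclidean distance 1.4142. For 9 points, brute-force pairwise comparison is shown above. For large n, the divide-and-conquer algorithm (sort by x, recurse on halves, check the dividing strip) achieves O(n log n).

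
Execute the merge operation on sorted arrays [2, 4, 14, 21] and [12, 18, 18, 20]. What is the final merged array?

Merging process:

Compare 2 vs 12: take 2 from left. Merged: [2]
Compare 4 vs 12: take 4 from left. Merged: [2, 4]
Compare 14 vs 12: take 12 from right. Merged: [2, 4, 12]
Compare 14 vs 18: take 14 from left. Merged: [2, 4, 12, 14]
Compare 21 vs 18: take 18 from right. Merged: [2, 4, 12, 14, 18]
Compare 21 vs 18: take 18 from right. Merged: [2, 4, 12, 14, 18, 18]
Compare 21 vs 20: take 20 from right. Merged: [2, 4, 12, 14, 18, 18, 20]
Append remaining from left: [21]. Merged: [2, 4, 12, 14, 18, 18, 20, 21]

Final merged array: [2, 4, 12, 14, 18, 18, 20, 21]
Total comparisons: 7

The merged array is [2, 4, 12, 14, 18, 18, 20, 21], requiring 7 comparisons. The merge step runs in O(n) time where n is the total number of elements.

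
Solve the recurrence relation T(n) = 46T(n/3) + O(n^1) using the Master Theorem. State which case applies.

Master Theorem for T(n) = 46T(n/3) + O(n^1):

a = 46, b = 3, c = 1
log_b(a) = log_3(46) = 3.4850

Case 1: c = 1 < log_3(46) = 3.4850
T(n) = O(n^(log_3 46))

For T(n) = 46T(n/3) + O(n^1): log_3(46) = 3.4850. This is Case 1 of the Master Theorem (c < log_b(a), work dominated by leaves), giving O(n^(log_3 46)).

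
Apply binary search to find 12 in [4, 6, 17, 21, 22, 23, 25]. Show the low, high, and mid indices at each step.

Binary search for 12 in [4, 6, 17, 21, 22, 23, 25]:

lo=0, hi=6, mid=3, arr[mid]=21 -> 21 > 12, search left half
lo=0, hi=2, mid=1, arr[mid]=6 -> 6 < 12, search right half
lo=2, hi=2, mid=2, arr[mid]=17 -> 17 > 12, search left half
lo=2 > hi=1, target 12 not found

Binary search determines that 12 is not in the array after 3 comparisons. The search space was exhausted without finding the target.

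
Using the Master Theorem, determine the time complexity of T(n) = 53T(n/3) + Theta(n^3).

Master Theorem for T(n) = 53T(n/3) + O(n^3):

a = 53, b = 3, c = 3
log_b(a) = log_3(53) = 3.6139

Case 1: c = 3 < log_3(53) = 3.6139
T(n) = O(n^(log_3 53))

For T(n) = 53T(n/3) + O(n^3): log_3(53) = 3.6139. This is Case 1 of the Master Theorem (c < log_b(a), work dominated by leaves), giving O(n^(log_3 53)).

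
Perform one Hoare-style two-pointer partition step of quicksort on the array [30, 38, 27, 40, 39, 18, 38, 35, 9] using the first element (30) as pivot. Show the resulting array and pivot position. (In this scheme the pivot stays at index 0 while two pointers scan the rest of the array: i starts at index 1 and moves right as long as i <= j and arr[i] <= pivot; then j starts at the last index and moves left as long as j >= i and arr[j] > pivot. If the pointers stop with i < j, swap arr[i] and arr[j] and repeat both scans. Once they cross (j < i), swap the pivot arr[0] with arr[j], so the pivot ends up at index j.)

Hoare-style two-pointer partition with pivot = 30:

Initial array: [30, 38, 27, 40, 39, 18, 38, 35, 9]

Pointers start at i = 1, j = 8.
i stops at index 1 (arr[1]=38 > 30), j stops at index 8 (arr[8]=9 <= 30): swap arr[1] and arr[8], array becomes [30, 9, 27, 40, 39, 18, 38, 35, 38]
i stops at index 3 (arr[3]=40 > 30), j stops at index 5 (arr[5]=18 <= 30): swap arr[3] and arr[5], array becomes [30, 9, 27, 18, 39, 40, 38, 35, 38]
i ends at 4, j ends at 3: the pointers have crossed (j < i), so scanning stops.

Swap pivot arr[0] with arr[3] to place pivot at position 3: [18, 9, 27, 30, 39, 40, 38, 35, 38]
Pivot position: 3

After partitioning with pivot 30, the array becomes [18, 9, 27, 30, 39, 40, 38, 35, 38]. The pivot is placed at index 3. All elements to the left of the pivot are <= 30, and all elements to the right are > 30.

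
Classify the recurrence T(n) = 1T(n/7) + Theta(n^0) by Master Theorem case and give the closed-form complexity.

Master Theorem for T(n) = 1T(n/7) + O(n^0):

a = 1, b = 7, c = 0
log_b(a) = log_7(1) = 0.0000

Case 2: c = 0 = log_7(1) = 0.0000
T(n) = O(n^0 log n) = O(log n)

For T(n) = 1T(n/7) + O(n^0): log_7(1) = 0.0000. This is Case 2 of the Master Theorem (c = log_b(a), equal work at all levels), giving O(log n).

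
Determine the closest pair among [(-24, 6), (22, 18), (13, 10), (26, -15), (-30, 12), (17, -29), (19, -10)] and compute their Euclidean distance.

Computing all pairwise distances among 7 points:

d((-24, 6), (22, 18)) = 47.5395
d((-24, 6), (13, 10)) = 37.2156
d((-24, 6), (26, -15)) = 54.231
d((-24, 6), (-30, 12)) = 8.4853 <-- minimum
d((-24, 6), (17, -29)) = 53.9073
d((-24, 6), (19, -10)) = 45.8803
d((22, 18), (13, 10)) = 12.0416
d((22, 18), (26, -15)) = 33.2415
d((22, 18), (-30, 12)) = 52.345
d((22, 18), (17, -29)) = 47.2652
d((22, 18), (19, -10)) = 28.1603
d((13, 10), (26, -15)) = 28.178
d((13, 10), (-30, 12)) = 43.0465
d((13, 10), (17, -29)) = 39.2046
d((13, 10), (19, -10)) = 20.8806
d((26, -15), (-30, 12)) = 62.1691
d((26, -15), (17, -29)) = 16.6433
d((26, -15), (19, -10)) = 8.6023
d((-30, 12), (17, -29)) = 62.3699
d((-30, 12), (19, -10)) = 53.7122
d((17, -29), (19, -10)) = 19.105

Closest pair: (-24, 6) and (-30, 12) with distance 8.4853

The closest pair is (-24, 6) and (-30, 12) with Euclidean distance 8.4853. For 7 points, brute-force pairwise comparison is shown above. For large n, the divide-and-conquer algorithm (sort by x, recurse on halves, check the dividing strip) achieves O(n log n).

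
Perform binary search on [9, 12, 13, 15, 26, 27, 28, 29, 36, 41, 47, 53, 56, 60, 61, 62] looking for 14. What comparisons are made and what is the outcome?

Binary search for 14 in [9, 12, 13, 15, 26, 27, 28, 29, 36, 41, 47, 53, 56, 60, 61, 62]:

lo=0, hi=15, mid=7, arr[mid]=29 -> 29 > 14, search left half
lo=0, hi=6, mid=3, arr[mid]=15 -> 15 > 14, search left half
lo=0, hi=2, mid=1, arr[mid]=12 -> 12 < 14, search right half
lo=2, hi=2, mid=2, arr[mid]=13 -> 13 < 14, search right half
lo=3 > hi=2, target 14 not found

Binary search determines that 14 is not in the array after 4 comparisons. The search space was exhausted without finding the target.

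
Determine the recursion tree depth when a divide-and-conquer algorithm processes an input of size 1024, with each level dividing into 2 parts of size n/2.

For divide and conquer with division factor 2:

Problem sizes at each level:
Level 0: 1024
Level 1: 512
Level 2: 256
Level 3: 128
Level 4: 64
Level 5: 32
Level 6: 16
Level 7: 8
Level 8: 4
Level 9: 2
Level 10: 1

The root is level 0 and the size-1 base case is level 10 (the tree spans levels 0 through 10, i.e. 11 levels counting the root), so the depth is the number of divisions: log_2(1024) = 10

The recursion tree depth is log_2(1024) = 10. At each level, the problem size is divided by 2, so it takes 10 divisions to reduce to a base case of size 1. The algorithm makes 2 recursive calls at each level.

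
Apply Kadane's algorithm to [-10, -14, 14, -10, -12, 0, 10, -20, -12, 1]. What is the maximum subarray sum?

Using Kadane's algorithm on [-10, -14, 14, -10, -12, 0, 10, -20, -12, 1]:

Scanning through the array:
Position 1 (value -14): max_ending_here = -14, max_so_far = -10
Position 2 (value 14): max_ending_here = 14, max_so_far = 14
Position 3 (value -10): max_ending_here = 4, max_so_far = 14
Position 4 (value -12): max_ending_here = -8, max_so_far = 14
Position 5 (value 0): max_ending_here = 0, max_so_far = 14
Position 6 (value 10): max_ending_here = 10, max_so_far = 14
Position 7 (value -20): max_ending_here = -10, max_so_far = 14
Position 8 (value -12): max_ending_here = -12, max_so_far = 14
Position 9 (value 1): max_ending_here = 1, max_so_far = 14

Maximum subarray: [14]
Maximum sum: 14

The maximum subarray is [14] with sum 14. This subarray runs from index 2 to index 2.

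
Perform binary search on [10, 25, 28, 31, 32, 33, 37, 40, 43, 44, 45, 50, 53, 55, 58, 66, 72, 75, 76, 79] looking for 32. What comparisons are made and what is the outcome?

Binary search for 32 in [10, 25, 28, 31, 32, 33, 37, 40, 43, 44, 45, 50, 53, 55, 58, 66, 72, 75, 76, 79]:

lo=0, hi=19, mid=9, arr[mid]=44 -> 44 > 32, search left half
lo=0, hi=8, mid=4, arr[mid]=32 -> Found target at index 4!

Binary search finds 32 at index 4 after 2 comparisons. The search repeatedly halves the search space by comparing with the middle element.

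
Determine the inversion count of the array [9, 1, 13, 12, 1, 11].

Finding inversions in [9, 1, 13, 12, 1, 11]:

(0, 1): arr[0]=9 > arr[1]=1
(0, 4): arr[0]=9 > arr[4]=1
(2, 3): arr[2]=13 > arr[3]=12
(2, 4): arr[2]=13 > arr[4]=1
(2, 5): arr[2]=13 > arr[5]=11
(3, 4): arr[3]=12 > arr[4]=1
(3, 5): arr[3]=12 > arr[5]=11

Total inversions: 7

The array has 7 inversion(s): (0,1), (0,4), (2,3), (2,4), (2,5), (3,4), (3,5). Each pair (i,j) satisfies i < j and arr[i] > arr[j].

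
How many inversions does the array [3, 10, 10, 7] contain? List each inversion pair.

Finding inversions in [3, 10, 10, 7]:

(1, 3): arr[1]=10 > arr[3]=7
(2, 3): arr[2]=10 > arr[3]=7

Total inversions: 2

The array has 2 inversion(s): (1,3), (2,3). Each pair (i,j) satisfies i < j and arr[i] > arr[j].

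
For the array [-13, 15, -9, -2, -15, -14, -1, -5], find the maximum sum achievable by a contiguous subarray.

Using Kadane's algorithm on [-13, 15, -9, -2, -15, -14, -1, -5]:

Scanning through the array:
Position 1 (value 15): max_ending_here = 15, max_so_far = 15
Position 2 (value -9): max_ending_here = 6, max_so_far = 15
Position 3 (value -2): max_ending_here = 4, max_so_far = 15
Position 4 (value -15): max_ending_here = -11, max_so_far = 15
Position 5 (value -14): max_ending_here = -14, max_so_far = 15
Position 6 (value -1): max_ending_here = -1, max_so_far = 15
Position 7 (value -5): max_ending_here = -5, max_so_far = 15

Maximum subarray: [15]
Maximum sum: 15

The maximum subarray is [15] with sum 15. This subarray runs from index 1 to index 1.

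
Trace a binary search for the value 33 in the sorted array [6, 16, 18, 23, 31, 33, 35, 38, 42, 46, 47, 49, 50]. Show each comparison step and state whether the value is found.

Binary search for 33 in [6, 16, 18, 23, 31, 33, 35, 38, 42, 46, 47, 49, 50]:

lo=0, hi=12, mid=6, arr[mid]=35 -> 35 > 33, search left half
lo=0, hi=5, mid=2, arr[mid]=18 -> 18 < 33, search right half
lo=3, hi=5, mid=4, arr[mid]=31 -> 31 < 33, search right half
lo=5, hi=5, mid=5, arr[mid]=33 -> Found target at index 5!

Binary search finds 33 at index 5 after 4 comparisons. The search repeatedly halves the search space by comparing with the middle element.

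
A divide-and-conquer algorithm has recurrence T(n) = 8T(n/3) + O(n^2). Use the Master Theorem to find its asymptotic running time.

Master Theorem for T(n) = 8T(n/3) + O(n^2):

a = 8, b = 3, c = 2
log_b(a) = log_3(8) = 1.8928

Case 3: c = 2 > log_3(8) = 1.8928
T(n) = O(n^2) = O(n^2)

For T(n) = 8T(n/3) + O(n^2): log_3(8) = 1.8928. This is Case 3 of the Master Theorem (c > log_b(a), work dominated by root), giving O(n^2).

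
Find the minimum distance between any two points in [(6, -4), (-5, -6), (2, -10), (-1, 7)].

Computing all pairwise distances among 4 points:

d((6, -4), (-5, -6)) = 11.1803
d((6, -4), (2, -10)) = 7.2111 <-- minimum
d((6, -4), (-1, 7)) = 13.0384
d((-5, -6), (2, -10)) = 8.0623
d((-5, -6), (-1, 7)) = 13.6015
d((2, -10), (-1, 7)) = 17.2627

Closest pair: (6, -4) and (2, -10) with distance 7.2111

The closest pair is (6, -4) and (2, -10) with Euclidean distance 7.2111. For 4 points, brute-force pairwise comparison is shown above. For large n, the divide-and-conquer algorithm (sort by x, recurse on halves, check the dividing strip) achieves O(n log n).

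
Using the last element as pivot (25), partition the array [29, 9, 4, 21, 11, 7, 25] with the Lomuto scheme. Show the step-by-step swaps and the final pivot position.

Lomuto partition with pivot = 25:

Initial array: [29, 9, 4, 21, 11, 7, 25]

arr[0]=29 > 25: no swap
arr[1]=9 <= 25: swap with position 0, array becomes [9, 29, 4, 21, 11, 7, 25]
arr[2]=4 <= 25: swap with position 1, array becomes [9, 4, 29, 21, 11, 7, 25]
arr[3]=21 <= 25: swap with position 2, array becomes [9, 4, 21, 29, 11, 7, 25]
arr[4]=11 <= 25: swap with position 3, array becomes [9, 4, 21, 11, 29, 7, 25]
arr[5]=7 <= 25: swap with position 4, array becomes [9, 4, 21, 11, 7, 29, 25]

Place pivot at position 5: [9, 4, 21, 11, 7, 25, 29]
Pivot position: 5

After partitioning with pivot 25, the array becomes [9, 4, 21, 11, 7, 25, 29]. The pivot is placed at index 5. All elements to the left of the pivot are <= 25, and all elements to the right are > 25.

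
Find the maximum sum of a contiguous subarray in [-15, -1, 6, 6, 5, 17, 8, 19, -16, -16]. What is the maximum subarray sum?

Using Kadane's algorithm on [-15, -1, 6, 6, 5, 17, 8, 19, -16, -16]:

Scanning through the array:
Position 1 (value -1): max_ending_here = -1, max_so_far = -1
Position 2 (value 6): max_ending_here = 6, max_so_far = 6
Position 3 (value 6): max_ending_here = 12, max_so_far = 12
Position 4 (value 5): max_ending_here = 17, max_so_far = 17
Position 5 (value 17): max_ending_here = 34, max_so_far = 34
Position 6 (value 8): max_ending_here = 42, max_so_far = 42
Position 7 (value 19): max_ending_here = 61, max_so_far = 61
Position 8 (value -16): max_ending_here = 45, max_so_far = 61
Position 9 (value -16): max_ending_here = 29, max_so_far = 61

Maximum subarray: [6, 6, 5, 17, 8, 19]
Maximum sum: 61

The maximum subarray is [6, 6, 5, 17, 8, 19] with sum 61. This subarray runs from index 2 to index 7.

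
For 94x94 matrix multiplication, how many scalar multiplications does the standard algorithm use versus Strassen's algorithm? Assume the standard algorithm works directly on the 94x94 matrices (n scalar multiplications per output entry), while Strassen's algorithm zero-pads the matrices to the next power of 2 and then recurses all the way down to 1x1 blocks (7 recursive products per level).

Matrix multiplication for 94x94 matrices:

Strassen's algorithm requires power-of-2 dimensions. Pad 94x94 to 128x128 (next power of 2).

Standard algorithm: 94^3 = 830584 multiplications
Strassen's algorithm: 7^(log2(128)) = 7^7 = 823543 multiplications
Savings: 830584 - 823543 = 7041 multiplications

Standard: 830584 multiplications (94^3). Strassen: 823543 multiplications (7^7, after padding to 128x128). Strassen reduces 8 recursive multiplications to 7 at each level.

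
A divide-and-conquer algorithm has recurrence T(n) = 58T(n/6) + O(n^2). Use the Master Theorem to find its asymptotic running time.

Master Theorem for T(n) = 58T(n/6) + O(n^2):

a = 58, b = 6, c = 2
log_b(a) = log_6(58) = 2.2662

Case 1: c = 2 < log_6(58) = 2.2662
T(n) = O(n^(log_6 58))

For T(n) = 58T(n/6) + O(n^2): log_6(58) = 2.2662. This is Case 1 of the Master Theorem (c < log_b(a), work dominated by leaves), giving O(n^(log_6 58)).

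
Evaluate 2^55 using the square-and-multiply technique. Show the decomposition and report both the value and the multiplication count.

Computing 2^55 by squaring (build up from 2^1; each line after the first costs one multiplication):

2^1 = 2
2^2 = (2^1)^2 = 2^2 = 4
2^3 = 2 * 2^2 = 2 * 4 = 8
2^6 = (2^3)^2 = 8^2 = 64
2^12 = (2^6)^2 = 64^2 = 4096
2^13 = 2 * 2^12 = 2 * 4096 = 8192
2^26 = (2^13)^2 = 8192^2 = 67108864
2^27 = 2 * 2^26 = 2 * 67108864 = 134217728
2^54 = (2^27)^2 = 134217728^2 = 18014398509481984
2^55 = 2 * 2^54 = 2 * 18014398509481984 = 36028797018963968

Result: 36028797018963968
Multiplications needed: 9 (9 lines after 2^1)

2^55 = 36028797018963968. Using exponentiation by squaring, this requires 9 multiplications. The key idea: if the exponent is even, square the half-power; if odd, multiply by the base once.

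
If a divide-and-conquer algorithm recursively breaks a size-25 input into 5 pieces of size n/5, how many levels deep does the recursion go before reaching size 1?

For divide and conquer with division factor 5:

Problem sizes at each level:
Level 0: 25
Level 1: 5
Level 2: 1

The root is level 0 and the size-1 base case is level 2 (the tree spans levels 0 through 2, i.e. 3 levels counting the root), so the depth is the number of divisions: log_5(25) = 2

The recursion tree depth is log_5(25) = 2. At each level, the problem size is divided by 5, so it takes 2 divisions to reduce to a base case of size 1. The algorithm makes 5 recursive calls at each level.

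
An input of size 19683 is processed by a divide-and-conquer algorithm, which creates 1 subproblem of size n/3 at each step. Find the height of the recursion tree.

For divide and conquer with division factor 3:

Problem sizes at each level:
Level 0: 19683
Level 1: 6561
Level 2: 2187
Level 3: 729
Level 4: 243
Level 5: 81
Level 6: 27
Level 7: 9
Level 8: 3
Level 9: 1

The root is level 0 and the size-1 base case is level 9 (the tree spans levels 0 through 9, i.e. 10 levels counting the root), so the depth is the number of divisions: log_3(19683) = 9

The recursion tree depth is log_3(19683) = 9. At each level, the problem size is divided by 3, so it takes 9 divisions to reduce to a base case of size 1. The algorithm makes 1 recursive call at each level.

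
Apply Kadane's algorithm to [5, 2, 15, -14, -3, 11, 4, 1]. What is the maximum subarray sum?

Using Kadane's algorithm on [5, 2, 15, -14, -3, 11, 4, 1]:

Scanning through the array:
Position 1 (value 2): max_ending_here = 7, max_so_far = 7
Position 2 (value 15): max_ending_here = 22, max_so_far = 22
Position 3 (value -14): max_ending_here = 8, max_so_far = 22
Position 4 (value -3): max_ending_here = 5, max_so_far = 22
Position 5 (value 11): max_ending_here = 16, max_so_far = 22
Position 6 (value 4): max_ending_here = 20, max_so_far = 22
Position 7 (value 1): max_ending_here = 21, max_so_far = 22

Maximum subarray: [5, 2, 15]
Maximum sum: 22

The maximum subarray is [5, 2, 15] with sum 22. This subarray runs from index 0 to index 2.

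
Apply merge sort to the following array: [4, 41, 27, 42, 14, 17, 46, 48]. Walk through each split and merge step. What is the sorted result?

Merge sort trace:

Split: [4, 41, 27, 42, 14, 17, 46, 48] -> [4, 41, 27, 42] and [14, 17, 46, 48]
  Split: [4, 41, 27, 42] -> [4, 41] and [27, 42]
    Split: [4, 41] -> [4] and [41]
    Merge: [4] + [41] -> [4, 41]
    Split: [27, 42] -> [27] and [42]
    Merge: [27] + [42] -> [27, 42]
  Merge: [4, 41] + [27, 42] -> [4, 27, 41, 42]
  Split: [14, 17, 46, 48] -> [14, 17] and [46, 48]
    Split: [14, 17] -> [14] and [17]
    Merge: [14] + [17] -> [14, 17]
    Split: [46, 48] -> [46] and [48]
    Merge: [46] + [48] -> [46, 48]
  Merge: [14, 17] + [46, 48] -> [14, 17, 46, 48]
Merge: [4, 27, 41, 42] + [14, 17, 46, 48] -> [4, 14, 17, 27, 41, 42, 46, 48]

Final sorted array: [4, 14, 17, 27, 41, 42, 46, 48]

The merge sort proceeds by recursively splitting the array and merging sorted halves.
After all merges, the sorted array is [4, 14, 17, 27, 41, 42, 46, 48].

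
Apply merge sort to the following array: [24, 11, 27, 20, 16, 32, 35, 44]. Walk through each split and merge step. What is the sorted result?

Merge sort trace:

Split: [24, 11, 27, 20, 16, 32, 35, 44] -> [24, 11, 27, 20] and [16, 32, 35, 44]
  Split: [24, 11, 27, 20] -> [24, 11] and [27, 20]
    Split: [24, 11] -> [24] and [11]
    Merge: [24] + [11] -> [11, 24]
    Split: [27, 20] -> [27] and [20]
    Merge: [27] + [20] -> [20, 27]
  Merge: [11, 24] + [20, 27] -> [11, 20, 24, 27]
  Split: [16, 32, 35, 44] -> [16, 32] and [35, 44]
    Split: [16, 32] -> [16] and [32]
    Merge: [16] + [32] -> [16, 32]
    Split: [35, 44] -> [35] and [44]
    Merge: [35] + [44] -> [35, 44]
  Merge: [16, 32] + [35, 44] -> [16, 32, 35, 44]
Merge: [11, 20, 24, 27] + [16, 32, 35, 44] -> [11, 16, 20, 24, 27, 32, 35, 44]

Final sorted array: [11, 16, 20, 24, 27, 32, 35, 44]

The merge sort proceeds by recursively splitting the array and merging sorted halves.
After all merges, the sorted array is [11, 16, 20, 24, 27, 32, 35, 44].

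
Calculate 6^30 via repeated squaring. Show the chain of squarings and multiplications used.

Computing 6^30 by squaring (build up from 6^1; each line after the first costs one multiplication):

6^1 = 6
6^2 = (6^1)^2 = 6^2 = 36
6^3 = 6 * 6^2 = 6 * 36 = 216
6^6 = (6^3)^2 = 216^2 = 46656
6^7 = 6 * 6^6 = 6 * 46656 = 279936
6^14 = (6^7)^2 = 279936^2 = 78364164096
6^15 = 6 * 6^14 = 6 * 78364164096 = 470184984576
6^30 = (6^15)^2 = 470184984576^2 = 221073919720733357899776

Result: 221073919720733357899776
Multiplications needed: 7 (7 lines after 6^1)

6^30 = 221073919720733357899776. Using exponentiation by squaring, this requires 7 multiplications. The key idea: if the exponent is even, square the half-power; if odd, multiply by the base once.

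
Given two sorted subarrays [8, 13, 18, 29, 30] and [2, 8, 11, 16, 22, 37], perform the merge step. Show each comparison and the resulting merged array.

Merging process:

Compare 8 vs 2: take 2 from right. Merged: [2]
Compare 8 vs 8: take 8 from left. Merged: [2, 8]
Compare 13 vs 8: take 8 from right. Merged: [2, 8, 8]
Compare 13 vs 11: take 11 from right. Merged: [2, 8, 8, 11]
Compare 13 vs 16: take 13 from left. Merged: [2, 8, 8, 11, 13]
Compare 18 vs 16: take 16 from right. Merged: [2, 8, 8, 11, 13, 16]
Compare 18 vs 22: take 18 from left. Merged: [2, 8, 8, 11, 13, 16, 18]
Compare 29 vs 22: take 22 from right. Merged: [2, 8, 8, 11, 13, 16, 18, 22]
Compare 29 vs 37: take 29 from left. Merged: [2, 8, 8, 11, 13, 16, 18, 22, 29]
Compare 30 vs 37: take 30 from left. Merged: [2, 8, 8, 11, 13, 16, 18, 22, 29, 30]
Append remaining from right: [37]. Merged: [2, 8, 8, 11, 13, 16, 18, 22, 29, 30, 37]

Final merged array: [2, 8, 8, 11, 13, 16, 18, 22, 29, 30, 37]
Total comparisons: 10

The merged array is [2, 8, 8, 11, 13, 16, 18, 22, 29, 30, 37], requiring 10 comparisons. The merge step runs in O(n) time where n is the total number of elements.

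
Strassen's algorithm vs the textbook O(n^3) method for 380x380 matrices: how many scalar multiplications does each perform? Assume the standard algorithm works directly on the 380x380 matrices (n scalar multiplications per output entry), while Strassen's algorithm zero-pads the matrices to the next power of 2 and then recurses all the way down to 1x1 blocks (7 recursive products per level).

Matrix multiplication for 380x380 matrices:

Strassen's algorithm requires power-of-2 dimensions. Pad 380x380 to 512x512 (next power of 2).

Standard algorithm: 380^3 = 54872000 multiplications
Strassen's algorithm: 7^(log2(512)) = 7^9 = 40353607 multiplications
Savings: 54872000 - 40353607 = 14518393 multiplications

Standard: 54872000 multiplications (380^3). Strassen: 40353607 multiplications (7^9, after padding to 512x512). Strassen reduces 8 recursive multiplications to 7 at each level.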